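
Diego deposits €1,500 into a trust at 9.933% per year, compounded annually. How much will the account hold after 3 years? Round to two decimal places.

Annual rate = 9.933% = 0.09933; years = 3.
A = 1,500·(1 + 0.09933)^3 ≈ 1,500·1.328569381 ≈ 1,992.8541.

€1,992.85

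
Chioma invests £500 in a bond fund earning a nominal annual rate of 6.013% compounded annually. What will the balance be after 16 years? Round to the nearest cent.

Annual rate = 6.013% = 0.06013; years = 16.
A = 500·(1 + 0.06013)^16 ≈ 500·2.545341113 ≈ 1,272.6706.

£1,272.67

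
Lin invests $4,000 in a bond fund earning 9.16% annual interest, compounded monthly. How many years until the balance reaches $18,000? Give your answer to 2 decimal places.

16.48 years

We need (1 + 0.00763333)^(12t) = 4.5, so 12t = ln 4.5 / ln 1.007633 ≈ 197.7918.
t ≈ 197.7918/12 = 16.4826 years.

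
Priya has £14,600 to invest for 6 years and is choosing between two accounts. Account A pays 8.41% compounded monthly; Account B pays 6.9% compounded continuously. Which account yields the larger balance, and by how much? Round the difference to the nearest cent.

A: (1 + 0.0841/12)^72 ≈ 1.6534103204, so 14,600 × 1.6534103204 ≈ 24,139.7907.
B: e^(0.069·6) = e^0.414 ≈ 1.5128571269, so 14,600 × 1.5128571269 ≈ 22,087.7141.
Difference ≈ 2,052.0766 in favor of A.

Account A, by £2,052.08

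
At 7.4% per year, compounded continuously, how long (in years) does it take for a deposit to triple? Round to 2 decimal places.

14.85 years

e^(0.074t) = 3, so 0.074t = ln 3 ≈ 1.0986.
t ≈ 1.0986/0.074 ≈ 14.8461.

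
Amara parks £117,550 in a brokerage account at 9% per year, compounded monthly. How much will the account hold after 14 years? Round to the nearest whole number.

Periodic rate = 9%/12 = 0.0075; periods = 12·14 = 168.
A = 117,550·(1 + 0.0075)^168 ≈ 117,550·3.50888559548 ≈ 412,469.5017.

£412,470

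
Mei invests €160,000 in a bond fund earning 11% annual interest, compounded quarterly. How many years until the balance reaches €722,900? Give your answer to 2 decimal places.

We need (1 + 0.0275)^(4t) = 4.5181, so 4t = ln 4.5181 / ln 1.0275 ≈ 55.5905.
t ≈ 55.5905/4 = 13.8976 years.

13.90 years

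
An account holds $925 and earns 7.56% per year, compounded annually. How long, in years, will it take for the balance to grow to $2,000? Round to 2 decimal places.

(1 + 0.0756)^t = 2,000/925 = 2.1622.
t·ln(1 + 0.0756) = ln(2.1622); t = 0.77111/0.0728786 ≈ 10.5807.

10.58 years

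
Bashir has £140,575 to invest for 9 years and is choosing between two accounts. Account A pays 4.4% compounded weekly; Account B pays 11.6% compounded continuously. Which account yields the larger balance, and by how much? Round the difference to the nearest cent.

Account B, by £190,470.13

A: (1 + 0.044/52)^468 ≈ 1.48562053846, so 140,575 × 1.48562053846 ≈ 208,841.1072.
B: e^(0.116·9) = e^1.044 ≈ 2.84055654635, so 140,575 × 2.84055654635 ≈ 399,311.2365.
Difference ≈ 190,470.1293 in favor of B.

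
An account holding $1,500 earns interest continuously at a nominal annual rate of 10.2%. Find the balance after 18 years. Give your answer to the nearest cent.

A = P·e^(rt) = 1,500·e^(0.102·18) = 1,500·e^1.836.
e^1.836 ≈ 6.271402413, so A ≈ 9,407.1036.

$9,407.10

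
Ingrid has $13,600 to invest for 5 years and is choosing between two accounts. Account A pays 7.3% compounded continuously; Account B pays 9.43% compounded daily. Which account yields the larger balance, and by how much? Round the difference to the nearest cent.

Account B, by $2,200.27

Account A growth factor: e^(0.073·5) = e^0.365 ≈ 1.4405140081; balance ≈ 19,590.9905.
Account B growth factor: (1 + 0.0943/365)^1825 ≈ 1.6022984073; balance ≈ 21,791.2583.
Account B is larger by 2,200.2678.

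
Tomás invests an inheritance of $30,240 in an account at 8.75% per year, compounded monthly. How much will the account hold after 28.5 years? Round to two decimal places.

$362,805.80

Growth factor = (1 + 0.0875/12)^342 ≈ 11.9975463622.
A ≈ 30,240 × 11.9975463622 ≈ 362,805.8020.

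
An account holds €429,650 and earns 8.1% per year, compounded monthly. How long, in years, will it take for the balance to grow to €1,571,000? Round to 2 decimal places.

16.06 years

(1 + 0.00675)^(12t) = 1,571,000/429,650 = 3.6565.
12t·ln(1 + 0.00675) = ln(3.6565); 12t = 1.2965/0.00672732 ≈ 192.7211.
t ≈ 16.0601 years.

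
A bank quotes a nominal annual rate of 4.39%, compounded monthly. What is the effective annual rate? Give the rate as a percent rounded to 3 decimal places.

4.479%

EAR = (1 + 4.39%/12)^12 − 1 = (1 + 0.00365833)^12 − 1.
(1 + 0.00365833)^12 ≈ 1.044794, so EAR ≈ 4.47942%.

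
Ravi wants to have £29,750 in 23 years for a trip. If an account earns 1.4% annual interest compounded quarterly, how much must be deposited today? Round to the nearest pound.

Growth factor = (1 + 0.0035)^92 ≈ 1.3791092385.
P = 29,750/1.3791092385 ≈ 21,571.8952.

£21,572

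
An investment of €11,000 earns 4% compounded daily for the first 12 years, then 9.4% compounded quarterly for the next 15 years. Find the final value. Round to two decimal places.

€71,633.05

After 12 years at 4%: 11,000 × 1.6160319009 ≈ 17,776.3509.
Then 15 years at 9.4%: 17,776.3509 × 4.029682413 ≈ 71,633.0486.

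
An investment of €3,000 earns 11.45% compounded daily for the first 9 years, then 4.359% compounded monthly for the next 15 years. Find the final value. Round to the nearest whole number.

€16,145

Phase 1: 3,000·(1 + 0.1145/365)^3285 ≈ 8,406.0416.
Phase 2: 8,406.0416·(1 + 0.0036325)^180 ≈ 16,145.0904.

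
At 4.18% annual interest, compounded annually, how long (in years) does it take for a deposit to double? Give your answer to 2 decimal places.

16.93 years

(1 + 0.0418)^t = 2.
t = ln 2 / ln(1 + 0.0418) ≈ 0.69315/0.04095 ≈ 16.9267.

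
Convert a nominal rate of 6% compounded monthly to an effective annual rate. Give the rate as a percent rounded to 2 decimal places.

6.17%

EAR = (1 + 6%/12)^12 − 1 = (1 + 0.005)^12 − 1.
(1 + 0.005)^12 ≈ 1.061678, so EAR ≈ 6.16778%.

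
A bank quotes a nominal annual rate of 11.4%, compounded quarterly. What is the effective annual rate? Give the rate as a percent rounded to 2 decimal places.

11.90%

EAR = (1 + 11.4%/4)^4 − 1 = (1 + 0.0285)^4 − 1.
(1 + 0.0285)^4 ≈ 1.118967, so EAR ≈ 11.89668%.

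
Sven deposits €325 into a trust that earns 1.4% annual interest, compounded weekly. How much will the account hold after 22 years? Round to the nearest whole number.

Growth factor = (1 + 0.014/52)^1144 ≈ 1.36064458.
A ≈ 325 × 1.36064458 ≈ 442.2095.

€442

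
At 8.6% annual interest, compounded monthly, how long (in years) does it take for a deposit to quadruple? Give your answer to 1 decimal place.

(1 + 0.00716667)^(12t) = 4.
12t = ln 4 / ln(1 + 0.00716667) ≈ 1.3863/0.00714111 ≈ 194.1287.
t ≈ 16.1774.

16.2 years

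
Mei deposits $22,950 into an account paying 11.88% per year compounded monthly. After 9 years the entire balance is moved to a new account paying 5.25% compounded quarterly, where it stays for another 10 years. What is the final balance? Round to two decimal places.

$112,038.73

Phase 1: 22,950·(1 + 0.0099)^108 ≈ 66,503.8652.
Phase 2: 66,503.8652·(1 + 0.013125)^40 ≈ 112,038.7295.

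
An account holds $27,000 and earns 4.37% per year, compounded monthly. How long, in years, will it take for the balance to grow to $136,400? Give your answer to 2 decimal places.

We need (1 + 0.00364167)^(12t) = 5.0519, so 12t = ln 5.0519 / ln 1.003642 ≈ 445.5933.
t ≈ 445.5933/12 = 37.1328 years.

37.13 years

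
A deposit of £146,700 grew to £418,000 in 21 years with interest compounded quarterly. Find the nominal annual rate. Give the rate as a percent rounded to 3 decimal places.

(1 + r/4)^84 = 418,000/146,700 = 2.84935.
1 + r/4 = 2.84935^(1/84) ≈ 1.012543, so r/4 ≈ 0.0125434.
r ≈ 4·0.0125434 = 5.01736%.

5.017%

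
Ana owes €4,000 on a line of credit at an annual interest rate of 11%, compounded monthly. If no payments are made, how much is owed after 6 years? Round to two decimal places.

€7,715.94

Growth factor = (1 + 0.11/12)^72 ≈ 1.928983847.
A ≈ 4,000 × 1.928983847 ≈ 7,715.9354.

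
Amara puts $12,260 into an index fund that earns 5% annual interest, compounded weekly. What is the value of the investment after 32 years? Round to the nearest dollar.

$60,678

Growth factor = (1 + 0.05/52)^1664 ≈ 4.9492263032.
A ≈ 12,260 × 4.9492263032 ≈ 60,677.5145.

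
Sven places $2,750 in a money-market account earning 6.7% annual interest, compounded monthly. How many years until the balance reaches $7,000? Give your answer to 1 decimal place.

(1 + 0.00558333)^(12t) = 7,000/2,750 = 2.5455.
12t·ln(1 + 0.00558333) = ln(2.5455); 12t = 0.93431/0.0055678 ≈ 167.8057.
t ≈ 13.9838 years.

14.0 years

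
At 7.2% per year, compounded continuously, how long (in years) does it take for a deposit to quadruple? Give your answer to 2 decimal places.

e^(0.072t) = 4, so 0.072t = ln 4 ≈ 1.3863.
t ≈ 1.3863/0.072 ≈ 19.2541.

19.25 years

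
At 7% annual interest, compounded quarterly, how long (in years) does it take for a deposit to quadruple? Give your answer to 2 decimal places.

19.98 years

(1 + 0.0175)^(4t) = 4.
4t = ln 4 / ln(1 + 0.0175) ≈ 1.3863/0.0173486 ≈ 79.9080.
t ≈ 19.9770.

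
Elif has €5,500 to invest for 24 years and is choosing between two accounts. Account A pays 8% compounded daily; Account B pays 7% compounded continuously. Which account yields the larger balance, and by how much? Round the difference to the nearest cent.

Account A, by €7,996.82

Account A growth factor: (1 + 0.08/365)^8760 ≈ 6.8195236255; balance ≈ 37,507.3799.
Account B growth factor: e^(0.07·24) = e^1.68 ≈ 5.3655559711; balance ≈ 29,510.5578.
Account A is larger by 7,996.8221.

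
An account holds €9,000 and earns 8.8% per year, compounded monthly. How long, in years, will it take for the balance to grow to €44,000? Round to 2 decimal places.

(1 + 0.00733333)^(12t) = 44,000/9,000 = 4.8889.
12t·ln(1 + 0.00733333) = ln(4.8889); 12t = 1.587/0.00730658 ≈ 217.1968.
t ≈ 18.0997 years.

18.10 years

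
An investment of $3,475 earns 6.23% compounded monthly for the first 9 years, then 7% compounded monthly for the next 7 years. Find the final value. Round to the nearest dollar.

Phase 1: 3,475·(1 + 0.0623/12)^108 ≈ 6,079.0231.
Phase 2: 6,079.0231·(1 + 0.07/12)^84 ≈ 9,908.7716.

$9,909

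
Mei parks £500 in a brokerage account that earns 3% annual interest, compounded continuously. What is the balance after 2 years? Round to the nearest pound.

£531

A = P·e^(rt) = 500·e^(0.03·2) = 500·e^0.06.
e^0.06 ≈ 1.06183655, so A ≈ 530.9183.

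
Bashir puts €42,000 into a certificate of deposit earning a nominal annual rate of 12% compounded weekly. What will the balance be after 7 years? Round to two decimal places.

Growth factor = (1 + 0.12/52)^364 ≈ 2.314126415.
A ≈ 42,000 × 2.314126415 ≈ 97,193.3094.

€97,193.31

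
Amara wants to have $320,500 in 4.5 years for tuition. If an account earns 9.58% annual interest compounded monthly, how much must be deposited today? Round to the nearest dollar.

Growth factor = (1 + 0.0958/12)^54 ≈ 1.53631746534.
P = 320,500/1.53631746534 ≈ 208,615.7368.

$208,616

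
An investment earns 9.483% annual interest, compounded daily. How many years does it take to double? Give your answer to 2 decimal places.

7.31 years

(1 + 0.000259808)^(365t) = 2.
365t = ln 2 / ln(1 + 0.000259808) ≈ 0.69315/0.000259774 ≈ 2668.2652.
t ≈ 7.3103.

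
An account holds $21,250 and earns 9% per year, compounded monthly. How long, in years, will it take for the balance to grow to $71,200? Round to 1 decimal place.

13.5 years

We need (1 + 0.0075)^(12t) = 3.3506, so 12t = ln 3.3506 / ln 1.0075 ≈ 161.8219.
t ≈ 161.8219/12 = 13.4852 years.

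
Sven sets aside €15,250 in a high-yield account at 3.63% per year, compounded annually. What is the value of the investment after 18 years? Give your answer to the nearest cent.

€28,974.02

Annual rate = 3.63% = 0.0363; years = 18.
A = 15,250·(1 + 0.0363)^18 ≈ 15,250·1.8999359779 ≈ 28,974.0237.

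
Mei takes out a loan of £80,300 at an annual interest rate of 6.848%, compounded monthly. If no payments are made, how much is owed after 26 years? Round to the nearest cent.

£473,991.11

Periodic rate = 6.848%/12 = 0.00570667; periods = 12·26 = 312.
A = 80,300·(1 + 0.06848/12)^312 ≈ 80,300·5.90275353241 ≈ 473,991.1087.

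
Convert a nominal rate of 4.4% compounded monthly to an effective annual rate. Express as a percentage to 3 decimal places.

One year is 12 periods at 0.00366667 each: (1 + 0.00366667)^12 ≈ 1.044898.
EAR = 1.044898 − 1 ≈ 4.48983%.

4.490%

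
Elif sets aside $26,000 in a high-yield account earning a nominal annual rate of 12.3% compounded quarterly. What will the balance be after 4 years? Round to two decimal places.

Periodic rate = 12.3%/4 = 0.03075; periods = 4·4 = 16.
A = 26,000·(1 + 0.03075)^16 ≈ 26,000·1.6235044957 ≈ 42,211.1169.

$42,211.12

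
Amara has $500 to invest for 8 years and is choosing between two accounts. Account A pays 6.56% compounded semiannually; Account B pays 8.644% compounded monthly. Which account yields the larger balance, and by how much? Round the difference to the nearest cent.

Account A growth factor: (1 + 0.0328)^16 ≈ 1.67594464; balance ≈ 837.9723.
Account B growth factor: (1 + 0.08644/12)^96 ≈ 1.99180502; balance ≈ 995.9025.
Account B is larger by 157.9302.

Account B, by $157.93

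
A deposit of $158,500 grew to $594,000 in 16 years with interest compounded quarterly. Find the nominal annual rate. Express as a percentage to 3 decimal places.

8.343%

The 64-period growth factor is 594,000/158,500 = 3.74763.
r/4 = 3.74763^(1/64) − 1 ≈ 0.0208571, so r ≈ 4·0.0208571 = 8.34284%.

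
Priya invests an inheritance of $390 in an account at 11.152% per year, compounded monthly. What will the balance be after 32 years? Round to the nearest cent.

Periodic rate = 11.152%/12 = 0.00929333; periods = 12·32 = 384.
A = 390·(1 + 0.11152/12)^384 ≈ 390·34.888586632 ≈ 13,606.5488.

$13,606.55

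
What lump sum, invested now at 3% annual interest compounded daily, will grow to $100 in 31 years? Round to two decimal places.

Growth factor = (1 + 0.03/365)^11315 ≈ 2.5344123.
P = 100/2.5344123 ≈ 39.4569.

$39.46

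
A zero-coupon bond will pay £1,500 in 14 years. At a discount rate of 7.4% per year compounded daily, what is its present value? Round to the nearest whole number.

Growth factor = (1 + 0.074/365)^5110 ≈ 2.817626869.
P = 1,500/2.817626869 ≈ 532.3629.

£532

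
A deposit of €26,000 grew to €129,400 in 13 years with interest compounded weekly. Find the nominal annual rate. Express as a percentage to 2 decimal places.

The 676-period growth factor is 129,400/26,000 = 4.97692.
r/52 = 4.97692^(1/676) − 1 ≈ 0.0023768, so r ≈ 52·0.0023768 = 12.35937%.

12.36%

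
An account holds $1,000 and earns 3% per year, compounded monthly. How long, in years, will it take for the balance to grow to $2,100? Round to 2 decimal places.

(1 + 0.0025)^(12t) = 2,100/1,000 = 2.1.
12t·ln(1 + 0.0025) = ln(2.1); 12t = 0.74194/0.00249688 ≈ 297.1458.
t ≈ 24.7621 years.

24.76 years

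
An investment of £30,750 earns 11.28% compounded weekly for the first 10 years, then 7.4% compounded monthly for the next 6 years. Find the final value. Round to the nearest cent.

Phase 1: 30,750·(1 + 0.1128/52)^520 ≈ 94,885.2545.
Phase 2: 94,885.2545·(1 + 0.074/12)^72 ≈ 147,717.9802.

£147,717.98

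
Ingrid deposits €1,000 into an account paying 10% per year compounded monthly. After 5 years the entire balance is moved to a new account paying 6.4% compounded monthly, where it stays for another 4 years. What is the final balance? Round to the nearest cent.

Phase 1: 1,000·(1 + 0.1/12)^60 ≈ 1,645.3089.
Phase 2: 1,645.3089·(1 + 0.064/12)^48 ≈ 2,123.8870.

€2,123.89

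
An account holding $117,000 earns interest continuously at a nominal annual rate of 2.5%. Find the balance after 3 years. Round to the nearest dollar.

A = P·e^(rt) = 117,000·e^(0.025·3) = 117,000·e^0.075.
e^0.075 ≈ 1.07788415088, so A ≈ 126,112.4457.

$126,112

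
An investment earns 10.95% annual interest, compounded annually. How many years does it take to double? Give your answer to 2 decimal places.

(1 + 0.1095)^t = 2.
t = ln 2 / ln(1 + 0.1095) ≈ 0.69315/0.103909 ≈ 6.6707.

6.67 years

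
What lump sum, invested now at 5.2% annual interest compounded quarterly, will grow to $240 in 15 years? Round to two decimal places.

$110.57

Periodic rate = 5.2%/4 = 0.013; 60 periods.
P = 240/(1 + 0.013)^60 ≈ 240/2.17053464 ≈ 110.5718.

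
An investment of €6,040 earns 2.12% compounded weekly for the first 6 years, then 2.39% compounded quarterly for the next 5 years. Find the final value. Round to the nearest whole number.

€7,727

After 6 years at 2.12%: 6,040 × 1.135614686 ≈ 6,859.1127.
Then 5 years at 2.39%: 6,859.1127 × 1.126532589 ≈ 7,727.0140.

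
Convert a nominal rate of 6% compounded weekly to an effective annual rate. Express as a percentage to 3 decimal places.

One year is 52 periods at 0.00115385 each: (1 + 0.00115385)^52 ≈ 1.0618.
EAR = 1.0618 − 1 ≈ 6.17998%.

6.180%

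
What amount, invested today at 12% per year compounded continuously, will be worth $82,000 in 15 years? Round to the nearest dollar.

P = A·e^(−rt) = 82,000·e^(−1.8).
e^(−1.8) ≈ 0.16529888822, so P ≈ 13,554.5088.

$13,555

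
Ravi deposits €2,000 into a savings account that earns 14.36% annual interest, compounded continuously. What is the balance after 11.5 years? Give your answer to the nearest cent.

A = P·e^(rt) = 2,000·e^(0.1436·11.5) = 2,000·e^1.6514.
e^1.6514 ≈ 5.2142747042, so A ≈ 10,428.5494.

€10,428.55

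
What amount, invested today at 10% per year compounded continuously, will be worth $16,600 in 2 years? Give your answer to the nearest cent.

P = A·e^(−rt) = 16,600·e^(−0.2).
e^(−0.2) ≈ 0.81873075308, so P ≈ 13,590.9305.

$13,590.93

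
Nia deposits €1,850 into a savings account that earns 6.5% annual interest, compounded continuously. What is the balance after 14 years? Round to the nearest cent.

A = P·e^(rt) = 1,850·e^(0.065·14) = 1,850·e^0.91.
e^0.91 ≈ 2.484322533, so A ≈ 4,595.9967.

€4,596.00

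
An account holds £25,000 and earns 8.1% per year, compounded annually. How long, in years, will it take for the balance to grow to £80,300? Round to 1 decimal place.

15.0 years

We need (1 + 0.081)^t = 3.212, so t = ln 3.212 / ln 1.081 ≈ 14.9820.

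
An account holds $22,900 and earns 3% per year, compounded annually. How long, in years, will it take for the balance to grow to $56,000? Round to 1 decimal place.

30.3 years

We need (1 + 0.03)^t = 2.4454, so t = ln 2.4454 / ln 1.03 ≈ 30.2521.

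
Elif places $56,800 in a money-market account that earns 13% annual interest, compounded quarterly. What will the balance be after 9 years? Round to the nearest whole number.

Growth factor = (1 + 0.0325)^36 ≈ 3.16258474556.
A ≈ 56,800 × 3.16258474556 ≈ 179,634.8135.

$179,635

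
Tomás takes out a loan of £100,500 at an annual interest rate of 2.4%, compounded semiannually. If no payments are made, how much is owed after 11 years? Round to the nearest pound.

Growth factor = (1 + 0.012)^22 ≈ 1.30008358563.
A ≈ 100,500 × 1.30008358563 ≈ 130,658.4004.

£130,658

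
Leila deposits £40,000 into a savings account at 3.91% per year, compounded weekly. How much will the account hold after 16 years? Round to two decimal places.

Growth factor = (1 + 0.0391/52)^832 ≈ 1.8689278352.
A ≈ 40,000 × 1.8689278352 ≈ 74,757.1134.

£74,757.11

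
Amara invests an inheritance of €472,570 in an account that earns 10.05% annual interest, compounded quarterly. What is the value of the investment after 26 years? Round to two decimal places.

Periodic rate = 10.05%/4 = 0.025125; periods = 4·26 = 104.
A = 472,570·(1 + 0.025125)^104 ≈ 472,570·13.20656247096 ≈ 6,241,025.2269.

€6,241,025.23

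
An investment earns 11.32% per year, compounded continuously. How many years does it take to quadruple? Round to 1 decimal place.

12.2 years

e^(0.1132t) = 4, so 0.1132t = ln 4 ≈ 1.3863.
t ≈ 1.3863/0.1132 ≈ 12.2464.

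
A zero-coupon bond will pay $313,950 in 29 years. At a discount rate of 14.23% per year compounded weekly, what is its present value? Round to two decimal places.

Growth factor = (1 + 0.1423/52)^1508 ≈ 61.6247665054.
P = 313,950/61.6247665054 ≈ 5,094.5426.

$5,094.54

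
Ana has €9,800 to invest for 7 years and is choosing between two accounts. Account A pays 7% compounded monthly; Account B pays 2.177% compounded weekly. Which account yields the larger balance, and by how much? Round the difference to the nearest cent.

Account A, by €4,561.09

Account A growth factor: (1 + 0.07/12)^84 ≈ 1.6299940541; balance ≈ 15,973.9417.
Account B growth factor: (1 + 0.02177/52)^364 ≈ 1.164577208; balance ≈ 11,412.8566.
Account A is larger by 4,561.0851.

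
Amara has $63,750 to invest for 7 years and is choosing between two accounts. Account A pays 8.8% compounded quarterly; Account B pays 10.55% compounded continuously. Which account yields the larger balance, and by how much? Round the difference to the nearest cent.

Account B, by $16,167.66

Account A growth factor: (1 + 0.022)^28 ≈ 1.83918358598; balance ≈ 117,247.9536.
Account B growth factor: e^(0.1055·7) = e^0.7385 ≈ 2.09279396797; balance ≈ 133,415.6155.
Account B is larger by 16,167.6619.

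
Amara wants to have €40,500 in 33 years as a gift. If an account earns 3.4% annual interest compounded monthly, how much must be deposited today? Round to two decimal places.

€13,208.87

Growth factor = (1 + 0.034/12)^396 ≈ 3.0661217704.
P = 40,500/3.0661217704 ≈ 13,208.8687.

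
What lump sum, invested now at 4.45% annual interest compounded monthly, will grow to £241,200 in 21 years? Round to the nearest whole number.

£94,903

Periodic rate = 4.45%/12 = 0.00370833; 252 periods.
P = 241,200/(1 + 0.0445/12)^252 ≈ 241,200/2.54154344765 ≈ 94,902.9615.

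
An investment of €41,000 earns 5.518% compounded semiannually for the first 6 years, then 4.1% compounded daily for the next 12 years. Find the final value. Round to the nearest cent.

€92,957.23

Phase 1: 41,000·(1 + 0.02759)^12 ≈ 56,835.8407.
Phase 2: 56,835.8407·(1 + 0.041/365)^4380 ≈ 92,957.2299.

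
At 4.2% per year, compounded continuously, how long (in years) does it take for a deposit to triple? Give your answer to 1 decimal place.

26.2 years

e^(0.042t) = 3, so 0.042t = ln 3 ≈ 1.0986.
t ≈ 1.0986/0.042 ≈ 26.1574.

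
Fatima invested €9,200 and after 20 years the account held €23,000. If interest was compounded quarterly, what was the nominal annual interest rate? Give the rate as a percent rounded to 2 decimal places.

4.61%

(1 + r/4)^80 = 23,000/9,200 = 2.5.
1 + r/4 = 2.5^(1/80) ≈ 1.011519, so r/4 ≈ 0.0115195.
r ≈ 4·0.0115195 = 4.60779%.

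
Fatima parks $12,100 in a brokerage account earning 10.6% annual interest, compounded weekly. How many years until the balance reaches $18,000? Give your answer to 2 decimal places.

3.75 years

(1 + 0.00203846)^(52t) = 18,000/12,100 = 1.4876.
52t·ln(1 + 0.00203846) = ln(1.4876); 52t = 0.39717/0.00203639 ≈ 195.0348.
t ≈ 3.7507 years.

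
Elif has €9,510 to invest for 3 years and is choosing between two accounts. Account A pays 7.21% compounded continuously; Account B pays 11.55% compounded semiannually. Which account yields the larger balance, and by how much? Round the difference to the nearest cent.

Account A growth factor: e^(0.0721·3) = e^0.2163 ≈ 1.2414747656; balance ≈ 11,806.4250.
Account B growth factor: (1 + 0.05775)^6 ≈ 1.4005486654; balance ≈ 13,319.2178.
Account B is larger by 1,512.7928.

Account B, by €1,512.79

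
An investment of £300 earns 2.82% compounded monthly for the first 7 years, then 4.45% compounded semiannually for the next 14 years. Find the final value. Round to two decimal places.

£676.63

Phase 1: 300·(1 + 0.00235)^84 ≈ 365.3847.
Phase 2: 365.3847·(1 + 0.02225)^28 ≈ 676.6277.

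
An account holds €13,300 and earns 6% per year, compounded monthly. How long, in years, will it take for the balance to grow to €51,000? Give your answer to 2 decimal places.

We need (1 + 0.005)^(12t) = 3.8346, so 12t = ln 3.8346 / ln 1.005 ≈ 269.4838.
t ≈ 269.4838/12 = 22.4570 years.

22.46 years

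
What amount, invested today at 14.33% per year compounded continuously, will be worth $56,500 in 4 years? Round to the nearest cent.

P = A·e^(−rt) = 56,500·e^(−0.5732).
e^(−0.5732) ≈ 0.5637186497, so P ≈ 31,850.1037.

$31,850.10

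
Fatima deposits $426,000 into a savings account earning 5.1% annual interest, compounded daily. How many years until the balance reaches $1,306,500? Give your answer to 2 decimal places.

21.98 years

We need (1 + 0.000139726)^(365t) = 3.0669, so 365t = ln 3.0669 / ln 1.00014 ≈ 8021.0255.
t ≈ 8021.0255/365 = 21.9754 years.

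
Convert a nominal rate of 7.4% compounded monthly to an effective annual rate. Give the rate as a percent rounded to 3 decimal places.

7.656%

One year is 12 periods at 0.00616667 each: (1 + 0.00616667)^12 ≈ 1.076562.
EAR = 1.076562 − 1 ≈ 7.65621%.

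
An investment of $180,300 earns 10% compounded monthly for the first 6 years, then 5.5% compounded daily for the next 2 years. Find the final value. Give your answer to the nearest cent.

$365,814.97

After 6 years at 10%: 180,300 × 1.81759428023 ≈ 327,712.2487.
Then 2 years at 5.5%: 327,712.2487 × 1.11626882008 ≈ 365,814.9652.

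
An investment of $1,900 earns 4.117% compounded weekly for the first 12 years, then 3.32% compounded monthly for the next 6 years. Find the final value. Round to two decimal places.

Phase 1: 1,900·(1 + 0.04117/52)^624 ≈ 3,113.3472.
Phase 2: 3,113.3472·(1 + 0.0332/12)^72 ≈ 3,798.5650.

$3,798.56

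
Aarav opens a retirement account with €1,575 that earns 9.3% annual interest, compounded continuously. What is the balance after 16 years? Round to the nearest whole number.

€6,974

A = P·e^(rt) = 1,575·e^(0.093·16) = 1,575·e^1.488.
e^1.488 ≈ 4.428230196, so A ≈ 6,974.4626.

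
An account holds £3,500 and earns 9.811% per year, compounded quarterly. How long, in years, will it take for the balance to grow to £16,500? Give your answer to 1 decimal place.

16.0 years

We need (1 + 0.0245275)^(4t) = 4.7143, so 4t = ln 4.7143 / ln 1.024528 ≈ 63.9909.
t ≈ 63.9909/4 = 15.9977 years.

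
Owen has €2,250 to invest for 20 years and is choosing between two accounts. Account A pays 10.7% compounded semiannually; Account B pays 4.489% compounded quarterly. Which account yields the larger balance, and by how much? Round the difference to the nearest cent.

Account A, by €12,600.83

Account A growth factor: (1 + 0.0535)^40 ≈ 8.0423245978; balance ≈ 18,095.2303.
Account B growth factor: (1 + 0.0112225)^80 ≈ 2.441956583; balance ≈ 5,494.4023.
Account A is larger by 12,600.8280.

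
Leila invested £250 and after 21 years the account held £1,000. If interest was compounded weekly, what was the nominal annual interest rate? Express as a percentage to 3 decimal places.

6.606%

(1 + r/52)^1092 = 1,000/250 = 4.
1 + r/52 = 4^(1/1092) ≈ 1.00127, so r/52 ≈ 0.00127031.
r ≈ 52·0.00127031 = 6.60559%.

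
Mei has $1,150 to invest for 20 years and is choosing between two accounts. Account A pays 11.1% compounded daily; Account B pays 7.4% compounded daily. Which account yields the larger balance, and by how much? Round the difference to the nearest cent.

Account A growth factor: (1 + 0.111/365)^7300 ≈ 9.2042239784; balance ≈ 10,584.8576.
Account B growth factor: (1 + 0.074/365)^7300 ≈ 4.392286757; balance ≈ 5,051.1298.
Account A is larger by 5,533.7278.

Account A, by $5,533.73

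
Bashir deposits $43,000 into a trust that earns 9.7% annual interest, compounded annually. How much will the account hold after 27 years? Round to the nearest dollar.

Annual rate = 9.7% = 0.097; years = 27.
A = 43,000·(1 + 0.097)^27 ≈ 43,000·12.1780834163 ≈ 523,657.5869.

$523,658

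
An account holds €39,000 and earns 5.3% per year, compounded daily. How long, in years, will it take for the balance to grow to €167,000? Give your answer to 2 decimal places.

27.44 years

(1 + 0.000145205)^(365t) = 167,000/39,000 = 4.2821.
365t·ln(1 + 0.000145205) = ln(4.2821); 365t = 1.4544/0.000145195 ≈ 10017.0997.
t ≈ 27.4441 years.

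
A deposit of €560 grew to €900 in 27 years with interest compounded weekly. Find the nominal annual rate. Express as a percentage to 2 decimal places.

1.76%

(1 + r/52)^1404 = 900/560 = 1.60714.
1 + r/52 = 1.60714^(1/1404) ≈ 1.000338, so r/52 ≈ 0.00033799.
r ≈ 52·0.00033799 = 1.75755%.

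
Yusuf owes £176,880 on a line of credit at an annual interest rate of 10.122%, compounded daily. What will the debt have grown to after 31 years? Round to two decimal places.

Growth factor = (1 + 0.10122/365)^11315 ≈ 23.04352912753.
A ≈ 176,880 × 23.04352912753 ≈ 4,075,939.4321.

£4,075,939.43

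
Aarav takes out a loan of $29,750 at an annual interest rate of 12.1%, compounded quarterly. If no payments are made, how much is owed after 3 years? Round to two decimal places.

Periodic rate = 12.1%/4 = 0.03025; periods = 4·3 = 12.
A = 29,750·(1 + 0.03025)^12 ≈ 29,750·1.4299191366 ≈ 42,540.0943.

$42,540.09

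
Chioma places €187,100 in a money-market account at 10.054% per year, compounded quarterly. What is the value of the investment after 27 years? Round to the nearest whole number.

€2,731,671

Growth factor = (1 + 0.025135)^108 ≈ 14.60005963592.
A ≈ 187,100 × 14.60005963592 ≈ 2,731,671.1579.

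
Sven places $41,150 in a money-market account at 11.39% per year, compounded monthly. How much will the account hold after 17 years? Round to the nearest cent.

$282,701.71

Growth factor = (1 + 0.1139/12)^204 ≈ 6.87002936291.
A ≈ 41,150 × 6.87002936291 ≈ 282,701.7083.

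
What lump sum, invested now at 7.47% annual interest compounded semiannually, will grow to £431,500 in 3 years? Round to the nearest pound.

£346,281

Growth factor = (1 + 0.03735)^6 ≈ 1.24609704946.
P = 431,500/1.24609704946 ≈ 346,281.2148.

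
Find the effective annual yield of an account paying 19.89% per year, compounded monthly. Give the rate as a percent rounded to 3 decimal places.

21.807%

EAR = (1 + 19.89%/12)^12 − 1 = (1 + 0.016575)^12 − 1.
(1 + 0.016575)^12 ≈ 1.218072, so EAR ≈ 21.80724%.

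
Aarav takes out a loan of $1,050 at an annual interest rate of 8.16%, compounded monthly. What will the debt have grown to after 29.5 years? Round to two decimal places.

Periodic rate = 8.16%/12 = 0.0068; periods = 12·29.5 = 354.
A = 1,050·(1 + 0.0068)^354 ≈ 1,050·11.012736149 ≈ 11,563.3730.

$11,563.37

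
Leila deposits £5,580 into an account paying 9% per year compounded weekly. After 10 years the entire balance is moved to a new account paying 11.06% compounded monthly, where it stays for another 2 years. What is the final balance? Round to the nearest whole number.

Phase 1: 5,580·(1 + 0.09/52)^520 ≈ 13,713.9125.
Phase 2: 13,713.9125·(1 + 0.1106/12)^24 ≈ 17,091.7807.

£17,092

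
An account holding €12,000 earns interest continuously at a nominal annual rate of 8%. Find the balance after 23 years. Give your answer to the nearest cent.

€75,558.46

A = P·e^(rt) = 12,000·e^(0.08·23) = 12,000·e^1.84.
e^1.84 ≈ 6.296538261, so A ≈ 75,558.4591.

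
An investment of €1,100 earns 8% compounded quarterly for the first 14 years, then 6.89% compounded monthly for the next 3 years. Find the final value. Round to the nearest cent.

€4,097.46

After 14 years at 8%: 1,100 × 3.031165286 ≈ 3,334.2818.
Then 3 years at 6.89%: 3,334.2818 × 1.228886974 ≈ 4,097.4555.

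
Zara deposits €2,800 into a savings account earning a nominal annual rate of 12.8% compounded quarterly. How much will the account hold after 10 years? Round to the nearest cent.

€9,870.65

Periodic rate = 12.8%/4 = 0.032; periods = 4·10 = 40.
A = 2,800·(1 + 0.032)^40 ≈ 2,800·3.525233525 ≈ 9,870.6539.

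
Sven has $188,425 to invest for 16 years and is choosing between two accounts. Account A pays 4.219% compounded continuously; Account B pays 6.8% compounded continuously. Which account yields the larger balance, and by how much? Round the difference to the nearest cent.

Account A growth factor: e^(0.04219·16) = e^0.67504 ≈ 1.96411153886; balance ≈ 370,087.7167.
Account B growth factor: e^(0.068·16) = e^1.088 ≈ 2.968331469; balance ≈ 559,307.8570.
Account B is larger by 189,220.1403.

Account B, by $189,220.14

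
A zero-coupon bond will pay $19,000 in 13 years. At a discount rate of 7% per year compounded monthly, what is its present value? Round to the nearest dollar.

Periodic rate = 7%/12 = 0.00583333; 156 periods.
P = 19,000/(1 + 0.07/12)^156 ≈ 19,000/2.4777629335 ≈ 7,668.2074.

$7,668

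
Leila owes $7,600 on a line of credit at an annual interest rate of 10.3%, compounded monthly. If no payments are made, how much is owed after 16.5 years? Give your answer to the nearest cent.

Periodic rate = 10.3%/12 = 0.00858333; periods = 12·16.5 = 198.
A = 7,600·(1 + 0.103/12)^198 ≈ 7,600·5.4316762163 ≈ 41,280.7392.

$41,280.74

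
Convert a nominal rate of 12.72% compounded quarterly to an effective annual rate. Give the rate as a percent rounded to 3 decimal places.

13.340%

One year is 4 periods at 0.0318 each: (1 + 0.0318)^4 ≈ 1.133397.
EAR = 1.133397 − 1 ≈ 13.33971%.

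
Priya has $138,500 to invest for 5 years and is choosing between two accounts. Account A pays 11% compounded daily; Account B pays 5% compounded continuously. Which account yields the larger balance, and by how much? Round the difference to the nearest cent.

Account A, by $62,198.13

Account A growth factor: (1 + 0.11/365)^1825 ≈ 1.73310940636; balance ≈ 240,035.6528.
Account B growth factor: e^(0.05·5) = e^0.25 ≈ 1.28402541669; balance ≈ 177,837.5202.
Account A is larger by 62,198.1326.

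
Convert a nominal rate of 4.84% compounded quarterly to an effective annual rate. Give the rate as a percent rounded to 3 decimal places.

4.929%

EAR = (1 + 4.84%/4)^4 − 1 = (1 + 0.0121)^4 − 1.
(1 + 0.0121)^4 ≈ 1.049286, so EAR ≈ 4.92856%.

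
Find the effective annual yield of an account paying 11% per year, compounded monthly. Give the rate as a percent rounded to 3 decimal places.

11.572%

One year is 12 periods at 0.00916667 each: (1 + 0.00916667)^12 ≈ 1.115719.
EAR = 1.115719 − 1 ≈ 11.57188%.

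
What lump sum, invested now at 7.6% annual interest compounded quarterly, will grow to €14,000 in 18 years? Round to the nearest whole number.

Growth factor = (1 + 0.019)^72 ≈ 3.8774057362.
P = 14,000/3.8774057362 ≈ 3,610.6616.

€3,611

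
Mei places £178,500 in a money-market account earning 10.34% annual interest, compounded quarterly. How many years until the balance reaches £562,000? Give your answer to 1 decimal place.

We need (1 + 0.02585)^(4t) = 3.1485, so 4t = ln 3.1485 / ln 1.02585 ≈ 44.9390.
t ≈ 44.9390/4 = 11.2348 years.

11.2 years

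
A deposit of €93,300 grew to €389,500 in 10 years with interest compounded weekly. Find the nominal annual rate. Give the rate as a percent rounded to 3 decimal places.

14.310%

(1 + r/52)^520 = 389,500/93,300 = 4.17471.
1 + r/52 = 4.17471^(1/520) ≈ 1.002752, so r/52 ≈ 0.00275194.
r ≈ 52·0.00275194 = 14.31009%.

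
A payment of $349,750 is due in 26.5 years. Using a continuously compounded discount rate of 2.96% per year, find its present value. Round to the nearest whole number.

P = A·e^(−rt) = 349,750·e^(−0.7844).
e^(−0.7844) ≈ 0.456393455725, so P ≈ 159,623.6111.

$159,624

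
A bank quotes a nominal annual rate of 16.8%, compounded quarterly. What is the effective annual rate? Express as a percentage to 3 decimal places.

17.888%

EAR = (1 + 16.8%/4)^4 − 1 = (1 + 0.042)^4 − 1.
(1 + 0.042)^4 ≈ 1.178883, so EAR ≈ 17.88835%.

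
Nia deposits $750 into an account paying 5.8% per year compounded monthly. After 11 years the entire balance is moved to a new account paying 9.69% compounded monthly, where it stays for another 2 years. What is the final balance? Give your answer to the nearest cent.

$1,719.10

After 11 years at 5.8%: 750 × 1.889785096 ≈ 1,417.3388.
Then 2 years at 9.69%: 1,417.3388 × 1.212909137 ≈ 1,719.1032.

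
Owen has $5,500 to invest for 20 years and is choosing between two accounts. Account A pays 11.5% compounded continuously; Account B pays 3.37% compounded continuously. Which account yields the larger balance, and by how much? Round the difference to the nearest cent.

A: e^(0.115·20) = e^2.3 ≈ 9.9741824548, so 5,500 × 9.9741824548 ≈ 54,858.0035.
B: e^(0.0337·20) = e^0.674 ≈ 1.9620699247, so 5,500 × 1.9620699247 ≈ 10,791.3846.
Difference ≈ 44,066.6189 in favor of A.

Account A, by $44,066.62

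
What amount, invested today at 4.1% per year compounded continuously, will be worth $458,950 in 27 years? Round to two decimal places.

P = A·e^(−rt) = 458,950·e^(−1.107).
e^(−1.107) ≈ 0.330549122458, so P ≈ 151,705.5198.

$151,705.52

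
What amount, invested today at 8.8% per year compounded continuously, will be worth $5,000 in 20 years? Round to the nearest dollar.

$860

P = A·e^(−rt) = 5,000·e^(−1.76).
e^(−1.76) ≈ 0.1720448638, so P ≈ 860.2243.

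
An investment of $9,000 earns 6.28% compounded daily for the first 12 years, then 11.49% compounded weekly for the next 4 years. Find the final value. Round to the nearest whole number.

$30,261

Phase 1: 9,000·(1 + 0.0628/365)^4380 ≈ 19,120.4751.
Phase 2: 19,120.4751·(1 + 0.1149/52)^208 ≈ 30,260.7875.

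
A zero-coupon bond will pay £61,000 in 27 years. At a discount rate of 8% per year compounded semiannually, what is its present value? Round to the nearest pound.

Growth factor = (1 + 0.04)^54 ≈ 8.3138143459.
P = 61,000/8.3138143459 ≈ 7,337.1857.

£7,337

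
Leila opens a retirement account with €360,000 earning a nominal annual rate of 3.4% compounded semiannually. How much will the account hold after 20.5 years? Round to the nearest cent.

Growth factor = (1 + 0.017)^41 ≈ 1.99599325719.
A ≈ 360,000 × 1.99599325719 ≈ 718,557.5726.

€718,557.57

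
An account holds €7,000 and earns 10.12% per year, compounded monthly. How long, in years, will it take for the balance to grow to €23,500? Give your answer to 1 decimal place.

12.0 years

(1 + 0.00843333)^(12t) = 23,500/7,000 = 3.3571.
12t·ln(1 + 0.00843333) = ln(3.3571); 12t = 1.2111/0.00839797 ≈ 144.2122.
t ≈ 12.0177 years.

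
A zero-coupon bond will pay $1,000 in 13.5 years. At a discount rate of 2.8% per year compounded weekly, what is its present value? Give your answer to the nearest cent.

$685.30

Growth factor = (1 + 0.028/52)^702 ≈ 1.45921449.
P = 1,000/1.45921449 ≈ 685.3002.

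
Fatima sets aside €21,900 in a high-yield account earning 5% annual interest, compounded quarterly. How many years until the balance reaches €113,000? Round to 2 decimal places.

We need (1 + 0.0125)^(4t) = 5.1598, so 4t = ln 5.1598 / ln 1.0125 ≈ 132.0908.
t ≈ 132.0908/4 = 33.0227 years.

33.02 years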